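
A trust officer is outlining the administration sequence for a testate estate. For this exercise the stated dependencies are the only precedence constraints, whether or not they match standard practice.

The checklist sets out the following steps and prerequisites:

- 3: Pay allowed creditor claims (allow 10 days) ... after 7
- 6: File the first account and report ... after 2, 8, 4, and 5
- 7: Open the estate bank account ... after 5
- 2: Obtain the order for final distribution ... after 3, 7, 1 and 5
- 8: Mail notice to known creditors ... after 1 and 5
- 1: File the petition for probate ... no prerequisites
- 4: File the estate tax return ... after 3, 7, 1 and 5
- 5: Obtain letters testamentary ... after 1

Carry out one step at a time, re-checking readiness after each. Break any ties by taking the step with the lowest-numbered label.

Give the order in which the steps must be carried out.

1 → 5 → 7 → 3 → 2 → 4 → 8 → 6

1 has no prerequisites → 1 first.
5 needed 1, now all done → 5.
Now 7 and 8 have their prerequisites met. 7 has the earlier label, so 7 next.
Now 3 and 8 have their prerequisites met. 3 has the earlier label, so 3 next.
Ready: 2, 4 and 8. 2 has the earlier label → 2.
4 and 8 are both available; 4 has the earlier label → 4.
8 is the only step now ready → 8.
6 needed 2, 4, 5 and 8, now all done → 6.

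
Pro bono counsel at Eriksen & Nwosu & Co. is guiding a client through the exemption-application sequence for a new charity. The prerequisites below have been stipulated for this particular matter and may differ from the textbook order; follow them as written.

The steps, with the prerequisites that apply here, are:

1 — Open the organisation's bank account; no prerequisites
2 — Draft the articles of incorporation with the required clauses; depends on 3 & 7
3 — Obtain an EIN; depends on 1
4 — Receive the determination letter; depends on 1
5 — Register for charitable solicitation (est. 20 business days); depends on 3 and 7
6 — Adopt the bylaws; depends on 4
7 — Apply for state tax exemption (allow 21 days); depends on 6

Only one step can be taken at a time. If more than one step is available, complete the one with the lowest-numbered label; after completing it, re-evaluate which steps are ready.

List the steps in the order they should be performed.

1, 3, 4, 6, 7, 2, 5

1 has no prerequisites → 1 first.
Now 3 and 4 have their prerequisites met. 3 has the earlier label, so 3 next.
4 is the only step now ready → 4.
6 needed 4, now all done → 6.
That leaves 7 as the only ready step → 7.
2 and 5 are both available; 2 has the earlier label → 2.
5 needed 3 and 7, now all done → 5.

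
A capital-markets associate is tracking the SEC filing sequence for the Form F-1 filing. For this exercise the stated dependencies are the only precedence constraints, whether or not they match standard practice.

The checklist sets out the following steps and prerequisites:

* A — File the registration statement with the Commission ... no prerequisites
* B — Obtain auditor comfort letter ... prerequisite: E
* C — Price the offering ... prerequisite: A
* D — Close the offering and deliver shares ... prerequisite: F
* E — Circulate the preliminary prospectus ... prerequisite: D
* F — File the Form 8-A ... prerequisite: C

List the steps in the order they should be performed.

A, C, F, D, E, B

Only A has no prerequisites, so it is first.
Next only C has its prerequisites met → C.
F is the only step now ready → F.
D needed F, now all done → D.
E needed D, now all done → E.
B is the only step now ready → B.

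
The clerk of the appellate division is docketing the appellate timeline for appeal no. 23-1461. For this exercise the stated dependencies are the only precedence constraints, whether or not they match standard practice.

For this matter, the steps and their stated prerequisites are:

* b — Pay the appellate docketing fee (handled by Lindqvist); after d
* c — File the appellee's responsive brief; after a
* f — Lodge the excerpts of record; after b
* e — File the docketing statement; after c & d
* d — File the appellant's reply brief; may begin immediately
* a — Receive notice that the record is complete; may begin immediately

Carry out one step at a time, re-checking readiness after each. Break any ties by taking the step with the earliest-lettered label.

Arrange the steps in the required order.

a c d b e f

a and d have no prerequisites; a has the earlier label, so a is first.
c and d are both available; c has the earlier label → c.
d is the only step now ready → d.
Ready: b and e. b has the earlier label → b.
e and f are both available; e has the earlier label → e.
Next only f has its prerequisites met → f.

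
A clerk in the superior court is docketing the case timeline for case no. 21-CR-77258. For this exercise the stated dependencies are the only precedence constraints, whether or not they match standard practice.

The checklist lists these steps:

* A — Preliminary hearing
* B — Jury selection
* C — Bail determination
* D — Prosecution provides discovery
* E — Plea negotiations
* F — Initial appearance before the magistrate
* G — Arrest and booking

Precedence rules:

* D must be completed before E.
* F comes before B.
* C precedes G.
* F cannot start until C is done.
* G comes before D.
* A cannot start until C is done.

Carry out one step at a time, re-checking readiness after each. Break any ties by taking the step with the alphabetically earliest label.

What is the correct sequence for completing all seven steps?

C A F B G D E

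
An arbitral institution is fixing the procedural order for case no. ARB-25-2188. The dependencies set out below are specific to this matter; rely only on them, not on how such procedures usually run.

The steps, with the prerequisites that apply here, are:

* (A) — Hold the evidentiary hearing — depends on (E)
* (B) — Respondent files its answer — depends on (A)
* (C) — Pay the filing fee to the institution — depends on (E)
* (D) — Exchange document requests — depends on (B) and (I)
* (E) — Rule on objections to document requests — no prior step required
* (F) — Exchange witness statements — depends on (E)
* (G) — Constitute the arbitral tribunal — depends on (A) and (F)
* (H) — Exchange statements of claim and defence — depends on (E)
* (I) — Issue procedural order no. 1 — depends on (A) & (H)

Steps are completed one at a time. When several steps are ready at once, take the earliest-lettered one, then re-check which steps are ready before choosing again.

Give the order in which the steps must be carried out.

(E), (A), (B), (C), (F), (G), (H), (I), (D)

Only (E) has no prerequisites, so it is first.
Ready: (A), (C), (F) and (H). (A) has the earlier label → (A).
(B), (C), (F) and (H) are all available; (B) has the earlier label → (B).
(C), (F) and (H) are all available; (C) has the earlier label → (C).
Now (F) and (H) have their prerequisites met. (F) has the earlier label, so (F) next.
(G) now also ready, so the ready set is {(G), (H)}; (G) has the earlier label → (G).
(H) needed (E), now all done → (H).
(I) needed (A) and (H), now all done → (I).
(D) is the only step now ready → (D).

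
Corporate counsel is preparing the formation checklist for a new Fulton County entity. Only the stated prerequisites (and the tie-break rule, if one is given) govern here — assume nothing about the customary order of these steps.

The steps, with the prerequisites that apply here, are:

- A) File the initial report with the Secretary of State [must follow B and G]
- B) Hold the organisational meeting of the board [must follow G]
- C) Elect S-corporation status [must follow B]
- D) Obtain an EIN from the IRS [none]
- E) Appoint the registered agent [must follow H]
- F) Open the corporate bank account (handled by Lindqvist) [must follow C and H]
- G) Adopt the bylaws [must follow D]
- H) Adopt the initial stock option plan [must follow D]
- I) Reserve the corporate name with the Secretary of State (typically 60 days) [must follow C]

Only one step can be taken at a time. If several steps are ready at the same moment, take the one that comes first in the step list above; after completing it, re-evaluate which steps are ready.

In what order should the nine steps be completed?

Only D has no prerequisites, so it is first.
G and H are both available; G is listed earlier → G.
Ready: B and H. B is listed earlier → B.
A and C now also ready, so the ready set is {A, C, H}; A is listed earlier → A.
Now C and H have their prerequisites met. C is listed earlier, so C next.
Now H and I have their prerequisites met. H is listed earlier, so H next.
Ready: E, F and I. E is listed earlier → E.
F and I are both available; F is listed earlier → F.
I needed C, now all done → I.

D, G, B, A, C, H, E, F, I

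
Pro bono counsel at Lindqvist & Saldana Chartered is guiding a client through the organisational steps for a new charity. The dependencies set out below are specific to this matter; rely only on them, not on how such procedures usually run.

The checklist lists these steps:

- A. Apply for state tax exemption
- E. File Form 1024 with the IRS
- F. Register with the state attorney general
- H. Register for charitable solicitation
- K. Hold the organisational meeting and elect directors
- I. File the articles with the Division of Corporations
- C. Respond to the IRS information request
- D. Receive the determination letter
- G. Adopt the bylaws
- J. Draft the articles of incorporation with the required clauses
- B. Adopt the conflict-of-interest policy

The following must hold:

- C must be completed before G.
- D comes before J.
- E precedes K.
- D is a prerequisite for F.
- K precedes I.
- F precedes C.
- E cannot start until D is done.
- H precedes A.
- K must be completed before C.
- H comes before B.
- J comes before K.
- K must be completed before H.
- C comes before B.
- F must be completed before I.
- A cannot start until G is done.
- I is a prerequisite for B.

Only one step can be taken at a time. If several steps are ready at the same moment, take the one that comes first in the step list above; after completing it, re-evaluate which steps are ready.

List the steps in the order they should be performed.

D has no prerequisites → D first.
Now E, F and J have their prerequisites met. E is listed earlier, so E next.
Now F and J have their prerequisites met. F is listed earlier, so F next.
That leaves J as the only ready step → J.
Next only K has its prerequisites met → K.
Ready: H, I and C. H is listed earlier → H.
I and C are both available; I is listed earlier → I.
C is the only step now ready → C.
Ready: G and B. G is listed earlier → G.
Now A and B have their prerequisites met. A is listed earlier, so A next.
That leaves B as the only ready step → B.

D, E, F, J, K, H, I, C, G, A, B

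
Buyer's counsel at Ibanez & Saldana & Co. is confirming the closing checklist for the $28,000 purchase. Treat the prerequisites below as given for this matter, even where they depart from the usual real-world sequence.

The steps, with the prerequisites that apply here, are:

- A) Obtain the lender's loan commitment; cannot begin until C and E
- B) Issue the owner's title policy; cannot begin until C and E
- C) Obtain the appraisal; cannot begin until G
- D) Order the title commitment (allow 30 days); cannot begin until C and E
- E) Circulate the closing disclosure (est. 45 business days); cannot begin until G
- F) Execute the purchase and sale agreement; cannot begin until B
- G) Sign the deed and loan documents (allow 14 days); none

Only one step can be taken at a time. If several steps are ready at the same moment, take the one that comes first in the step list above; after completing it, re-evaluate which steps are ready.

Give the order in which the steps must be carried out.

G → C → E → A → B → D → F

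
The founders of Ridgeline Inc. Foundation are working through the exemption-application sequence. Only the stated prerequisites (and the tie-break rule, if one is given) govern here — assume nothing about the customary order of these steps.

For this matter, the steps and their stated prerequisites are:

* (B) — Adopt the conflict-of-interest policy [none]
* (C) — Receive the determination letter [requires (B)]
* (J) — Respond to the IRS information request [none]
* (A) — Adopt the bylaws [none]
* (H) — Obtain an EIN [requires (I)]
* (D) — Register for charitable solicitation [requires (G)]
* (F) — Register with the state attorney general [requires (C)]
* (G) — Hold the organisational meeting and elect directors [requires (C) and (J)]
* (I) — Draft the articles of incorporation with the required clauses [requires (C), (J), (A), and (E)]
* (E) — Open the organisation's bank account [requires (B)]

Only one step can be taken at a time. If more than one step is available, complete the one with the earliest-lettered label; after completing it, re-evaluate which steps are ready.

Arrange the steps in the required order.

(A), (B) and (J) have no prerequisites; (A) has the earlier label, so (A) is first.
Ready: (B) and (J). (B) has the earlier label → (B).
(C) and (E) now also ready, so the ready set is {(C), (E), (J)}; (C) has the earlier label → (C).
(F) now also ready, so the ready set is {(E), (F), (J)}; (E) has the earlier label → (E).
Ready: (F) and (J). (F) has the earlier label → (F).
Next only (J) has its prerequisites met → (J).
Now (G) and (I) have their prerequisites met. (G) has the earlier label, so (G) next.
(D) now also ready, so the ready set is {(D), (I)}; (D) has the earlier label → (D).
(I) needed (A), (C), (E) and (J), now all done → (I).
(H) needed (I), now all done → (H).

(A) (B) (C) (E) (F) (J) (G) (D) (I) (H)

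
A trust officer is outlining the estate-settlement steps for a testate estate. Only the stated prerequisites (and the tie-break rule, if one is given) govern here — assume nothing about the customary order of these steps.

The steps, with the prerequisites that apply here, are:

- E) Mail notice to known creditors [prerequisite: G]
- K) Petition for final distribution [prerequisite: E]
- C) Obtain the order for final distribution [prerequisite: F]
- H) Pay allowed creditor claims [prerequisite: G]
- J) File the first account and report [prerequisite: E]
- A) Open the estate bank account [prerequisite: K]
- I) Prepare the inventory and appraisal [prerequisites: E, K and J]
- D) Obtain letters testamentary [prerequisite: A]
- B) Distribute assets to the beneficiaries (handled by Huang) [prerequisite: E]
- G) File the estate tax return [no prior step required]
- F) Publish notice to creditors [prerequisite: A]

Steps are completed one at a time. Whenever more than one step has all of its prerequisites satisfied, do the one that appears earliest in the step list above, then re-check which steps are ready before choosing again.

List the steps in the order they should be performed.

G E K H J A I D B F C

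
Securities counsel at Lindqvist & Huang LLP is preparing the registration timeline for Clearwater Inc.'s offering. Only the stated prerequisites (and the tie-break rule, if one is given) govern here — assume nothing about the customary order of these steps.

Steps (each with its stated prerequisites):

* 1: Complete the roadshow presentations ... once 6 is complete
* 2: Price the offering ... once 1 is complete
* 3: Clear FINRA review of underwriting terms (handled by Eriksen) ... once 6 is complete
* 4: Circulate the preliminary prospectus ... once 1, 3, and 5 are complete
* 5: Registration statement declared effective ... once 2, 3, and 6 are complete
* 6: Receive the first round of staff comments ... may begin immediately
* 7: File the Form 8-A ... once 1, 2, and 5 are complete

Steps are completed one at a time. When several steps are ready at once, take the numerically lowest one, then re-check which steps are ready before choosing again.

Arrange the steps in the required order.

Only 6 has no prerequisites, so it is first.
Ready: 1 and 3. 1 has the earlier label → 1.
Now 2 and 3 have their prerequisites met. 2 has the earlier label, so 2 next.
3 is the only step now ready → 3.
That leaves 5 as the only ready step → 5.
Now 4 and 7 have their prerequisites met. 4 has the earlier label, so 4 next.
7 needed 1, 2 and 5, now all done → 7.

6 → 1 → 2 → 3 → 5 → 4 → 7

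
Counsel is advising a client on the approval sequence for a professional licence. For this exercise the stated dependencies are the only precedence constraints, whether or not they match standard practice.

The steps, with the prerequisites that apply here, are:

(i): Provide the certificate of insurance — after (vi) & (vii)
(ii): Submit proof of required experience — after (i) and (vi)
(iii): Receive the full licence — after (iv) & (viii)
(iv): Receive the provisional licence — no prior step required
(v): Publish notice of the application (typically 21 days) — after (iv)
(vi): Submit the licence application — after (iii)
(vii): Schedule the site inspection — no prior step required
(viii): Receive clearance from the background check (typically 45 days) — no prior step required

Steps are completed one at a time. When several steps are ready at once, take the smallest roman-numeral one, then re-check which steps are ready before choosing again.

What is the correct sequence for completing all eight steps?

(iv), (vii) and (viii) have no prerequisites; (iv) has the earlier label, so (iv) is first.
(v) now also ready, so the ready set is {(v), (vii), (viii)}; (v) has the earlier label → (v).
Ready: (vii) and (viii). (vii) has the earlier label → (vii).
That leaves (viii) as the only ready step → (viii).
That leaves (iii) as the only ready step → (iii).
(vi) needed (iii), now all done → (vi).
That leaves (i) as the only ready step → (i).
That leaves (ii) as the only ready step → (ii).

(iv), (v), (vii), (viii), (iii), (vi), (i), (ii)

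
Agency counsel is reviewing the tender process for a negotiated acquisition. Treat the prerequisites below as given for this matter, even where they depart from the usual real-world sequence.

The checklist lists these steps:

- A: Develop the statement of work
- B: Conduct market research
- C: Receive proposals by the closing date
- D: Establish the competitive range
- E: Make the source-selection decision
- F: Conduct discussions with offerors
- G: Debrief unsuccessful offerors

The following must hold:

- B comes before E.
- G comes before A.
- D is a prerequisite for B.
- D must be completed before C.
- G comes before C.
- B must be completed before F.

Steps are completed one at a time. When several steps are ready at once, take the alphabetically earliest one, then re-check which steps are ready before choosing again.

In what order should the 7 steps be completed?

D, B, E, F, G, A, C

Nothing is required for D and G. D has the earlier label → D first.
B and G are both available; B has the earlier label → B.
E, F and G are all available; E has the earlier label → E.
Now F and G have their prerequisites met. F has the earlier label, so F next.
Next only G has its prerequisites met → G.
Ready: A and C. A has the earlier label → A.
C needed D and G, now all done → C.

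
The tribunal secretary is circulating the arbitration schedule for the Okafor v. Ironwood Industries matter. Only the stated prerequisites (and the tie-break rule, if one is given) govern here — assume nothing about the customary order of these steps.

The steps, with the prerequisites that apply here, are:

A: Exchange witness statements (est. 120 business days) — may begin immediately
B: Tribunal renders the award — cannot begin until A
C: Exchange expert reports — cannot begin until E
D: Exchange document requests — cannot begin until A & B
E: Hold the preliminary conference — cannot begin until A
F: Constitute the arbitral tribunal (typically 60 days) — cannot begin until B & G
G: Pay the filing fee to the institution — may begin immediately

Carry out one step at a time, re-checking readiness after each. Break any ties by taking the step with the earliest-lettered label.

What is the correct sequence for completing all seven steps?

A B D E C G F

A and G have no prerequisites; A has the earlier label, so A is first.
B and E now also ready, so the ready set is {B, E, G}; B has the earlier label → B.
Ready: D, E and G. D has the earlier label → D.
E and G are both available; E has the earlier label → E.
Ready: C and G. C has the earlier label → C.
Next only G has its prerequisites met → G.
F needed B and G, now all done → F.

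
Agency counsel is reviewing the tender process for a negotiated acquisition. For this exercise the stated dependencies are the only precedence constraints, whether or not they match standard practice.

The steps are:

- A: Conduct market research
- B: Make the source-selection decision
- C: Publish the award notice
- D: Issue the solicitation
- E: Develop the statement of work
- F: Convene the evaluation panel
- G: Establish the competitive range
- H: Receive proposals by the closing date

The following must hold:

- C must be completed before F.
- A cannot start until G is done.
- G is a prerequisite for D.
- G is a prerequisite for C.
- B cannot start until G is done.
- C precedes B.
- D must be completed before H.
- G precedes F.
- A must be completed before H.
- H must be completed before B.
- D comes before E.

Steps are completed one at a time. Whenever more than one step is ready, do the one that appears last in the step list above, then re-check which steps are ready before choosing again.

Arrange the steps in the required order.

G D E C F A H B

G is the only step with nothing outstanding, so it goes first.
D, C and A are all available; D is listed later → D.
E now also ready, so the ready set is {E, C, A}; E is listed later → E.
Now C and A have their prerequisites met. C is listed later, so C next.
F now also ready, so the ready set is {F, A}; F is listed later → F.
A needed G, now all done → A.
That leaves H as the only ready step → H.
B is the only step now ready → B.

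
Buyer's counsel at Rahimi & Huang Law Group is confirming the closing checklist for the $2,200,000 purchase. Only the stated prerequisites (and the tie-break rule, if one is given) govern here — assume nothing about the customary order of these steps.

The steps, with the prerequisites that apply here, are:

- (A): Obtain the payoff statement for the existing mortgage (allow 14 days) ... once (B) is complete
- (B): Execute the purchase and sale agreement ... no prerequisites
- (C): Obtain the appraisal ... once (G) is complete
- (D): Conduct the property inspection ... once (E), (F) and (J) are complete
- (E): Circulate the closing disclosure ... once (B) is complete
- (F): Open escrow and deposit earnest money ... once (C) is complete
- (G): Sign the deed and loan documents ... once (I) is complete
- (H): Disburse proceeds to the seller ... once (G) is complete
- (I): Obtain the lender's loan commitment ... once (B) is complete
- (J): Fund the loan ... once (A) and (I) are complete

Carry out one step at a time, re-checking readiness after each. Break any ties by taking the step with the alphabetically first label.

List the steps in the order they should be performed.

Only (B) has no prerequisites, so it is first.
(A), (E) and (I) are all available; (A) has the earlier label → (A).
Ready: (E) and (I). (E) has the earlier label → (E).
(I) needed (B), now all done → (I).
Ready: (G) and (J). (G) has the earlier label → (G).
(C), (H) and (J) are all available; (C) has the earlier label → (C).
Now (F), (H) and (J) have their prerequisites met. (F) has the earlier label, so (F) next.
(H) and (J) are both available; (H) has the earlier label → (H).
(J) needed (A) and (I), now all done → (J).
(D) is the only step now ready → (D).

(B), (A), (E), (I), (G), (C), (F), (H), (J), (D)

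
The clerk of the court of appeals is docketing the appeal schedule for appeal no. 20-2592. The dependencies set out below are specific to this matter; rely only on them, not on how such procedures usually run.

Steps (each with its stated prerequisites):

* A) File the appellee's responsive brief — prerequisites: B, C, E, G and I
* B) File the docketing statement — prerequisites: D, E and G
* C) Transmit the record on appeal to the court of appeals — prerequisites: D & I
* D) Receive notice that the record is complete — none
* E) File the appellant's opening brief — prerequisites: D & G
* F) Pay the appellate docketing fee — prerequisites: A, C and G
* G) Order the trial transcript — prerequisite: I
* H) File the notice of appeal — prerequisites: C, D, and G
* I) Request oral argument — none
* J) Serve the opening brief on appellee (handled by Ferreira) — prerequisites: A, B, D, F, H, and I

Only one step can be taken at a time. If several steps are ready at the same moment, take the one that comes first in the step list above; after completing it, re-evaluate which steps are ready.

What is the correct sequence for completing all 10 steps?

D, I, C, G, E, B, A, F, H, J

D and I have no prerequisites; D is listed earlier, so D is first.
That leaves I as the only ready step → I.
Ready: C and G. C is listed earlier → C.
That leaves G as the only ready step → G.
Ready: E and H. E is listed earlier → E.
B and H are both available; B is listed earlier → B.
A now also ready, so the ready set is {A, H}; A is listed earlier → A.
F now also ready, so the ready set is {F, H}; F is listed earlier → F.
H is the only step now ready → H.
J is the only step now ready → J.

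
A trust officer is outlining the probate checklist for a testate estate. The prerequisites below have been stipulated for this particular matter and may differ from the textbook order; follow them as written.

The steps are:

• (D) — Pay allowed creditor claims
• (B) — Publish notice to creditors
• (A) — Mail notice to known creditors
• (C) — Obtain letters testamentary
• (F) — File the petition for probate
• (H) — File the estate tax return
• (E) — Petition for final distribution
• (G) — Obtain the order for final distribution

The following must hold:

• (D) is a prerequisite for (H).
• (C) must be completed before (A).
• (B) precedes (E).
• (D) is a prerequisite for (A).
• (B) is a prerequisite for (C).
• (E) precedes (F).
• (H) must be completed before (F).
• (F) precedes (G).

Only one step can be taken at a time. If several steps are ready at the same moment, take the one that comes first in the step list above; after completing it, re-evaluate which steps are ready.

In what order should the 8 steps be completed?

(D), (B), (C), (A), (H), (E), (F), (G)

(D) and (B) have no prerequisites; (D) is listed earlier, so (D) is first.
(H) now also ready, so the ready set is {(B), (H)}; (B) is listed earlier → (B).
(C) and (E) now also ready, so the ready set is {(C), (H), (E)}; (C) is listed earlier → (C).
Ready: (A), (H) and (E). (A) is listed earlier → (A).
Now (H) and (E) have their prerequisites met. (H) is listed earlier, so (H) next.
(E) needed (B), now all done → (E).
(F) is the only step now ready → (F).
Next only (G) has its prerequisites met → (G).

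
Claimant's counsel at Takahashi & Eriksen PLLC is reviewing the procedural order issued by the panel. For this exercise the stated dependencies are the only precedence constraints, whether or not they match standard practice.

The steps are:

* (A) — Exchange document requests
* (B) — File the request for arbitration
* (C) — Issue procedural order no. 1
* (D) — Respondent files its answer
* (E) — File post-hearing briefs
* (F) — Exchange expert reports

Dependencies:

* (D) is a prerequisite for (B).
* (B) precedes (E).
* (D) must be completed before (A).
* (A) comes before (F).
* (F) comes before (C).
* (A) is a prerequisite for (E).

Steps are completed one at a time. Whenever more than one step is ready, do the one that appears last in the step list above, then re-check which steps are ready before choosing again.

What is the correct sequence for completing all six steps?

(D), (B), (A), (F), (E), (C)

Only (D) has no prerequisites, so it is first.
Ready: (B) and (A). (B) is listed later → (B).
Next only (A) has its prerequisites met → (A).
Ready: (F) and (E). (F) is listed later → (F).
(C) now also ready, so the ready set is {(E), (C)}; (E) is listed later → (E).
(C) is the only step now ready → (C).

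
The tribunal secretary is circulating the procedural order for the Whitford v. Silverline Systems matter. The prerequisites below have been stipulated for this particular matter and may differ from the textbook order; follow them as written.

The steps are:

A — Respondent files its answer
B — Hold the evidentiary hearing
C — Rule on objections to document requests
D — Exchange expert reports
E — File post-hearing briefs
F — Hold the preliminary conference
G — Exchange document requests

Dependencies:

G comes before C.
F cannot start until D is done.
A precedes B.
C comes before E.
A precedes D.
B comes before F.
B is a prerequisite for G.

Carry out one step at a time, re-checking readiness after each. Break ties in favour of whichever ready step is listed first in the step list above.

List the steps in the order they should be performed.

A, B, D, F, G, C, E

Only A has no prerequisites, so it is first.
B and D are both available; B is listed earlier → B.
Now D and G have their prerequisites met. D is listed earlier, so D next.
Now F and G have their prerequisites met. F is listed earlier, so F next.
G needed B, now all done → G.
C needed G, now all done → C.
E needed C, now all done → E.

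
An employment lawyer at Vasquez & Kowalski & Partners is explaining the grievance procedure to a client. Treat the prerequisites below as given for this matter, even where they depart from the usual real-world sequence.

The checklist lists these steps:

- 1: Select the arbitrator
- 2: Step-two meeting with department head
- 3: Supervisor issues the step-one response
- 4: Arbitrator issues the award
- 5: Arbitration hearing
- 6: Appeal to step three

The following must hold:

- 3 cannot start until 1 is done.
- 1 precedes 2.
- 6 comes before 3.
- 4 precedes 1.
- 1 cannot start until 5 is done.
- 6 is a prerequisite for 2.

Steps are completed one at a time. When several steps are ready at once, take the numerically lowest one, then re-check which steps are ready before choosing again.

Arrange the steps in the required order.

4, 5 and 6 have no prerequisites; 4 has the earlier label, so 4 is first.
5 and 6 are both available; 5 has the earlier label → 5.
Ready: 1 and 6. 1 has the earlier label → 1.
Next only 6 has its prerequisites met → 6.
Ready: 2 and 3. 2 has the earlier label → 2.
3 needed 1 and 6, now all done → 3.

4 → 5 → 1 → 6 → 2 → 3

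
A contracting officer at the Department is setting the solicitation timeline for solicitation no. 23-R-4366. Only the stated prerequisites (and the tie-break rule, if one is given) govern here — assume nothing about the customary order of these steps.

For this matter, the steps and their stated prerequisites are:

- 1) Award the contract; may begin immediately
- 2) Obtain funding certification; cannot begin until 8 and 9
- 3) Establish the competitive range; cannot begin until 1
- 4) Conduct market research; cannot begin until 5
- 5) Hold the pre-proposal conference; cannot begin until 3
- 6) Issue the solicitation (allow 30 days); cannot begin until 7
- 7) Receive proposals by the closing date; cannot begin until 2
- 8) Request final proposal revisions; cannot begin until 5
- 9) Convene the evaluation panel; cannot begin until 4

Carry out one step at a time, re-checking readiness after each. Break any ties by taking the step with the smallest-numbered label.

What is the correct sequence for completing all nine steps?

1 3 5 4 8 9 2 7 6

Only 1 has no prerequisites, so it is first.
3 is the only step now ready → 3.
Next only 5 has its prerequisites met → 5.
Now 4 and 8 have their prerequisites met. 4 has the earlier label, so 4 next.
9 now also ready, so the ready set is {8, 9}; 8 has the earlier label → 8.
9 needed 4, now all done → 9.
2 needed 8 and 9, now all done → 2.
7 needed 2, now all done → 7.
That leaves 6 as the only ready step → 6.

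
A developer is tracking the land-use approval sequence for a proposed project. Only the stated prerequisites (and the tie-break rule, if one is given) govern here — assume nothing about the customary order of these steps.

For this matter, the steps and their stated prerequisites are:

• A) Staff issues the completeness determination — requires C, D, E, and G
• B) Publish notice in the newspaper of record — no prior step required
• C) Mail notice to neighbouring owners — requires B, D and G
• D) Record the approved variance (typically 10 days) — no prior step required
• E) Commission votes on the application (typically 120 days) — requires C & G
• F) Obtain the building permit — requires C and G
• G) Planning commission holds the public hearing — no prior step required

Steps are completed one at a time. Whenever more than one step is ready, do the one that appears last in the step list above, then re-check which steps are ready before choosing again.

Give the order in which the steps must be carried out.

G → D → B → C → F → E → A

Nothing is required for G, D and B. G is listed later → G first.
Ready: D and B. D is listed later → D.
That leaves B as the only ready step → B.
C needed G, D and B, now all done → C.
F and E are both available; F is listed later → F.
E needed G and C, now all done → E.
A needed G, E, D and C, now all done → A.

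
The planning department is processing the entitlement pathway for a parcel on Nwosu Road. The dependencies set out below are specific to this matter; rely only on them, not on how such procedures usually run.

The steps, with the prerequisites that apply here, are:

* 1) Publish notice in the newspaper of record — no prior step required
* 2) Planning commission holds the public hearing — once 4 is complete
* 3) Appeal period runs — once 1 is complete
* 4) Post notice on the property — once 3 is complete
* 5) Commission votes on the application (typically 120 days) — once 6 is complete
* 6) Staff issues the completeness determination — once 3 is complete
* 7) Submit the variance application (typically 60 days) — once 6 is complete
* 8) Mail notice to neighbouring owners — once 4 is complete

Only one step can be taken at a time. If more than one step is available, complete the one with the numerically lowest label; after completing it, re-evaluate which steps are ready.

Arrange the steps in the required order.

1 has no prerequisites → 1 first.
3 needed 1, now all done → 3.
Ready: 4 and 6. 4 has the earlier label → 4.
Ready: 2, 6 and 8. 2 has the earlier label → 2.
Ready: 6 and 8. 6 has the earlier label → 6.
5, 7 and 8 are all available; 5 has the earlier label → 5.
Ready: 7 and 8. 7 has the earlier label → 7.
8 needed 4, now all done → 8.

1, 3, 4, 2, 6, 5, 7, 8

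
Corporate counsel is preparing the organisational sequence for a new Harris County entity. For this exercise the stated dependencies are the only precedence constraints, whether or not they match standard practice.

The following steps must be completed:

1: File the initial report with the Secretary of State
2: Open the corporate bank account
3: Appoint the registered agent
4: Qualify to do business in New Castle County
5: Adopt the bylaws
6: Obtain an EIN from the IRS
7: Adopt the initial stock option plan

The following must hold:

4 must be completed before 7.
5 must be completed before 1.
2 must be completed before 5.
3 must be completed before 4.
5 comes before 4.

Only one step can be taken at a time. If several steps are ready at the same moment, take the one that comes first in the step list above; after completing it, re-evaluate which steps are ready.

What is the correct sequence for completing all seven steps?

2 3 5 1 4 6 7

Nothing is required for 2, 3 and 6. 2 is listed earlier → 2 first.
Now 3, 5 and 6 have their prerequisites met. 3 is listed earlier, so 3 next.
Ready: 5 and 6. 5 is listed earlier → 5.
1 and 4 now also ready, so the ready set is {1, 4, 6}; 1 is listed earlier → 1.
Ready: 4 and 6. 4 is listed earlier → 4.
Now 6 and 7 have their prerequisites met. 6 is listed earlier, so 6 next.
7 needed 4, now all done → 7.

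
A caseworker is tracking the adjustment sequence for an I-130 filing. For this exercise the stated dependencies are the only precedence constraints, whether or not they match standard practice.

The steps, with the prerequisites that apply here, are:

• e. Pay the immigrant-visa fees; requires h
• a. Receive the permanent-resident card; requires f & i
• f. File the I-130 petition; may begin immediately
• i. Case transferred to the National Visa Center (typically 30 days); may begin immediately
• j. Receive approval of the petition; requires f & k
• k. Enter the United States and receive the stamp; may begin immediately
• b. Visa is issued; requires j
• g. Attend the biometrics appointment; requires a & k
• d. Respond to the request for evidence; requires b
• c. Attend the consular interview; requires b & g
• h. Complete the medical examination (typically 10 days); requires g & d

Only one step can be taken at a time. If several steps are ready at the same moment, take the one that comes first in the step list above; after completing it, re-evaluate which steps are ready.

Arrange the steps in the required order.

f, i, a, k, j, b, g, d, c, h, e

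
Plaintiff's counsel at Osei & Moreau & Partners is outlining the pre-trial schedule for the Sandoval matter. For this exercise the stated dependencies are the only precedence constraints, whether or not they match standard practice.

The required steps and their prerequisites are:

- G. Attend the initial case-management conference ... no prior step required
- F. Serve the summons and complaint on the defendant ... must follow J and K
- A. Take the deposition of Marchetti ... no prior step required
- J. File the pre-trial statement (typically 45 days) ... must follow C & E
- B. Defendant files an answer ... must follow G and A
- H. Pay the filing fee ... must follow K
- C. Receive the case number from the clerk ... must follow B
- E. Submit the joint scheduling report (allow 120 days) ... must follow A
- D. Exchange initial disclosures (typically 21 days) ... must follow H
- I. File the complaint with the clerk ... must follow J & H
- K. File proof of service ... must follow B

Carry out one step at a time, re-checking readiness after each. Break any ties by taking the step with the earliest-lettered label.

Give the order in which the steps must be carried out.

A E G B C J K F H D I

A and G have no prerequisites; A has the earlier label, so A is first.
Ready: E and G. E has the earlier label → E.
Next only G has its prerequisites met → G.
B is the only step now ready → B.
Now C and K have their prerequisites met. C has the earlier label, so C next.
J and K are both available; J has the earlier label → J.
K is the only step now ready → K.
F and H are both available; F has the earlier label → F.
Next only H has its prerequisites met → H.
Ready: D and I. D has the earlier label → D.
That leaves I as the only ready step → I.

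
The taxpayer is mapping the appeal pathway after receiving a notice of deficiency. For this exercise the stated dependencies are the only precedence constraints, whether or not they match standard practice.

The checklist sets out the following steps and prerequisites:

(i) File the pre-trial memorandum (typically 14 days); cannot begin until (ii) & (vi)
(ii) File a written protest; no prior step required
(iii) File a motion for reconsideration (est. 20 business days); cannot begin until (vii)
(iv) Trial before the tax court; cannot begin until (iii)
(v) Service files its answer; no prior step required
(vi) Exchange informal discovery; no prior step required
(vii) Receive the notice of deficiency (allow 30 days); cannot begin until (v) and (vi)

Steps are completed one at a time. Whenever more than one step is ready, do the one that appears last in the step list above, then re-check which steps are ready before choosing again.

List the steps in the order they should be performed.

Nothing is required for (vi), (v) and (ii). (vi) is listed later → (vi) first.
Ready: (v) and (ii). (v) is listed later → (v).
Ready: (vii) and (ii). (vii) is listed later → (vii).
(iii) now also ready, so the ready set is {(iii), (ii)}; (iii) is listed later → (iii).
(iv) now also ready, so the ready set is {(iv), (ii)}; (iv) is listed later → (iv).
That leaves (ii) as the only ready step → (ii).
That leaves (i) as the only ready step → (i).

(vi), (v), (vii), (iii), (iv), (ii), (i)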